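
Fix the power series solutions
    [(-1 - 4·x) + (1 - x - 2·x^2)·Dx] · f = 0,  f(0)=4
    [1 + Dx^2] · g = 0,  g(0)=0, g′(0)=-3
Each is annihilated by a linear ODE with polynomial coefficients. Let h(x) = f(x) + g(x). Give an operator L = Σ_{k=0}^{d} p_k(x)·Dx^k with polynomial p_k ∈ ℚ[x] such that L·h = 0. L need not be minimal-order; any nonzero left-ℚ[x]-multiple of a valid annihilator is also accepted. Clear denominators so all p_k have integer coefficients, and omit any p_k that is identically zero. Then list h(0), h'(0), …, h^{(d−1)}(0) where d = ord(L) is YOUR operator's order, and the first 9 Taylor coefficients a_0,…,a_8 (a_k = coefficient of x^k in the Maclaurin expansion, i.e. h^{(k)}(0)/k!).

f: a_k = 4, 4, 12, 20, 44, 84, 172, 340, 684, …
g: a_k = 0, -3, 0, 1/2, 0, -1/40, 0, 1/1680, 0, …
h₀=f+g: left-lcm gives L₀, ord ≤ 3.
L = (31 + 146·x + 133·x^2 + 184·x^3 + 20·x^4 + 16·x^5) + (-7 - 3·x + 3·x^2 + 37·x^3 + 42·x^4 + 12·x^5 + 8·x^6)·Dx + (31 + 146·x + 133·x^2 + 184·x^3 + 20·x^4 + 16·x^5)·Dx^2 + (-7 - 3·x + 3·x^2 + 37·x^3 + 42·x^4 + 12·x^5 + 8·x^6)·Dx^3  (order 3).
h: a_k = 4, 1, 12, 41/2, 44, 3359/40, 172, 571201/1680, 684, …
ICs: h(0) = 4, h′(0) = 1, h′′(0) = 24.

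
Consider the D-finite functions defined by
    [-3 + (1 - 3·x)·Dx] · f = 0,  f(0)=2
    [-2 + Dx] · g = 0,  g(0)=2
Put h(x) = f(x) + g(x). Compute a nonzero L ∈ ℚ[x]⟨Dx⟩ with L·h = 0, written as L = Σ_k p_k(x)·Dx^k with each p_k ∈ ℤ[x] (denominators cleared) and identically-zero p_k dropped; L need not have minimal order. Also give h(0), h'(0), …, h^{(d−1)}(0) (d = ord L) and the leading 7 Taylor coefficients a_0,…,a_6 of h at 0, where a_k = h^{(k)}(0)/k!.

f: a_k = 2, 6, 18, 54, 162, 486, 1458, …
g: a_k = 2, 4, 4, 8/3, 4/3, 8/15, 8/45, …
f+g: L₀ = lclm(L_f,L_g), ord ≤ 1+1.
L = (-24 - 36·x) + (14 + 24·x - 36·x^2)·Dx + (-1 - 3·x + 18·x^2)·Dx^2  (order 2).
h: a_k = 4, 10, 22, 170/3, 490/3, 7298/15, 65618/45, …
ICs: h(0) = 4, h′(0) = 10.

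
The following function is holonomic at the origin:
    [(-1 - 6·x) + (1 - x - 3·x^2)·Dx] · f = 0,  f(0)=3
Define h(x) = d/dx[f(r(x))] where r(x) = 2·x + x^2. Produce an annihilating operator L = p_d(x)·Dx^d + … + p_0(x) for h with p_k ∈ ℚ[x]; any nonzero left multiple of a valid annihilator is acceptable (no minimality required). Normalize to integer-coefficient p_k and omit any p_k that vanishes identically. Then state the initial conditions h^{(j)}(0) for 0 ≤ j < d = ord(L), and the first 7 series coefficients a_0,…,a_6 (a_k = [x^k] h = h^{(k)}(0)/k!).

L = (17 + 114·x + 597·x^2 + 1260·x^3 + 1215·x^4 + 540·x^5 + 90·x^6) + (-1 - 11·x + 21·x^2 + 211·x^3 + 405·x^4 + 333·x^5 + 126·x^6 + 18·x^7)·Dx  (order 1).
h: a_k = 6, 102, 648, 4704, 28950, 177678, 1044792, …
ICs: h(0) = 6.

f: a_k = 3, 3, 12, 21, 57, 120, 291, …
Change of var in L_f (x↦r) gives L₀.
Differentiate: ansatz ord ≤ ord L₀ ⇒ L.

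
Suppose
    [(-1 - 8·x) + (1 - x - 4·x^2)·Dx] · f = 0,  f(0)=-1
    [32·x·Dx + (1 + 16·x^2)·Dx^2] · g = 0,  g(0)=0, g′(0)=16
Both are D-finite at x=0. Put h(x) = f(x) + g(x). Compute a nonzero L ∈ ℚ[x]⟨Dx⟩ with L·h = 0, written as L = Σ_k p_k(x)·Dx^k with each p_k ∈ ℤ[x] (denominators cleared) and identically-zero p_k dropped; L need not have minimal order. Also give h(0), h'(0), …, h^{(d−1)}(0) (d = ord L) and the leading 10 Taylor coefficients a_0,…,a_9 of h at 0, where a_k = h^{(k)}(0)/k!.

f: a_k = -1, -1, -5, -9, -29, -65, -181, -441, -1165, -2929, …
g: a_k = 0, 16, 0, -256/3, 0, 4096/5, 0, -65536/7, 0, 1048576/9, …
L₀ := lclm(L_f,L_g); ord L₀ ≤ 1+2.
L = (-160 + 640·x + 14848·x^2 + 36864·x^3 + 178176·x^4 + 98304·x^6)·Dx + (43 + 336·x + 16·x^2 + 3072·x^3 + 35072·x^4 + 124928·x^5 + 12288·x^6 + 98304·x^7)·Dx^2 + (-5 - 23·x - 272·x^2 - 16·x^3 - 2368·x^4 + 5888·x^5 + 12288·x^6 + 4096·x^7 + 16384·x^8)·Dx^3  (order 3).
h: a_k = -1, 15, -5, -283/3, -29, 3771/5, -181, -68623/7, -1165, 1022215/9, …
ICs: h(0) = -1, h′(0) = 15, h′′(0) = -10.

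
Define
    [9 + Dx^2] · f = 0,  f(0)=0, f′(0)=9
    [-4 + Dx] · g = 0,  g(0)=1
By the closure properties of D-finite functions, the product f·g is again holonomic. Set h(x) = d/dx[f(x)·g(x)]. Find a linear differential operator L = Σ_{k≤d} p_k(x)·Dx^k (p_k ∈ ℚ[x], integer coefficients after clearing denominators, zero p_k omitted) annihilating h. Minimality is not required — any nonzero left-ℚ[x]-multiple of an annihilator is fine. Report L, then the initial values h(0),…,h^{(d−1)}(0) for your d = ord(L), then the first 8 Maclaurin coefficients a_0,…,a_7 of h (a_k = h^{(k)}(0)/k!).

L = 25 - 8·Dx + Dx^2  (order 2).
h: a_k = 9, 72, 351/2, 168, -237/8, -1287/5, -25481/80, -1054/5, …
ICs: h(0) = 9, h′(0) = 72.

f: a_k = 0, 9, 0, -27/2, 0, 243/40, 0, -729/560, …
g: a_k = 1, 4, 8, 32/3, 32/3, 128/15, 256/45, 1024/315, …
Sym-product of L_f,L_g gives L₀ (≤ ord 2).
Differentiate: ansatz ord ≤ ord L₀ ⇒ L.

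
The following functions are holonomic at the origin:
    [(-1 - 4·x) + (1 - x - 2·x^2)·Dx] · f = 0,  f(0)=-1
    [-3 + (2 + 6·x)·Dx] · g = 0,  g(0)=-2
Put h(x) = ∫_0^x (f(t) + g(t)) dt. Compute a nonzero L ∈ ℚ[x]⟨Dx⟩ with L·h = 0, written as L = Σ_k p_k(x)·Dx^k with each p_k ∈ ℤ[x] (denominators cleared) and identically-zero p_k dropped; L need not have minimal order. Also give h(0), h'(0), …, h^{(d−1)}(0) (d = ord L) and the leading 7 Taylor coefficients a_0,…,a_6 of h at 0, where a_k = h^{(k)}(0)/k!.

L = (-45 - 207·x - 306·x^2 - 360·x^3)·Dx + (33 + 174·x + 573·x^2 + 1044·x^3 + 900·x^4)·Dx^2 + (2 - 30·x - 138·x^2 + 38·x^3 + 504·x^4 + 360·x^5)·Dx^3  (order 3).
h: a_k = 0, -3, -2, -1/4, -67/32, -299/320, -1463/256, …
ICs: h(0) = 0, h′(0) = -3, h′′(0) = -4.

f: a_k = -1, -1, -3, -5, -11, -21, -43, …
g: a_k = -2, -3, 9/4, -27/8, 405/64, -1701/128, 15309/512, …
Weyl lclm of L_f,L_g ⇒ L₀ (ord ≤ 2).
Integrate: L := L₀·Dx.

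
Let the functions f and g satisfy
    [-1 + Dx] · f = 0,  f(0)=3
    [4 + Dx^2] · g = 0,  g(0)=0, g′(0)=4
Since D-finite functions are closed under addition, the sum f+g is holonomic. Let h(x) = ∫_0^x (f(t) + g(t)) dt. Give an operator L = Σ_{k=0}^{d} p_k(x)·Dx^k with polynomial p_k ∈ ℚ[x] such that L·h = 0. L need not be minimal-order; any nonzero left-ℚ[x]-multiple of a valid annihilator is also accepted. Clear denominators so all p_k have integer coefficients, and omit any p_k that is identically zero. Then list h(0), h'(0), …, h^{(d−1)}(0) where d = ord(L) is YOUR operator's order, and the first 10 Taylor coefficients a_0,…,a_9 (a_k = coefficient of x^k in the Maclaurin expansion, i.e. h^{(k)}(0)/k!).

f: a_k = 3, 3, 3/2, 1/2, 1/8, 1/40, 1/240, 1/1680, 1/13440, 1/120960, …
g: a_k = 0, 4, 0, -8/3, 0, 8/15, 0, -16/315, 0, 8/2835, …
Weyl lclm of L_f,L_g ⇒ L₀ (ord ≤ 3).
h=∫₀ˣh₀: take L = L₀·Dx.
L = -4·Dx + 4·Dx^2 - Dx^3 + Dx^4  (order 4).
h: a_k = 0, 3, 7/2, 1/2, -13/24, 1/40, 67/720, 1/1680, -253/40320, 1/120960, …
ICs: h(0) = 0, h′(0) = 3, h′′(0) = 7, h′′′(0) = 3.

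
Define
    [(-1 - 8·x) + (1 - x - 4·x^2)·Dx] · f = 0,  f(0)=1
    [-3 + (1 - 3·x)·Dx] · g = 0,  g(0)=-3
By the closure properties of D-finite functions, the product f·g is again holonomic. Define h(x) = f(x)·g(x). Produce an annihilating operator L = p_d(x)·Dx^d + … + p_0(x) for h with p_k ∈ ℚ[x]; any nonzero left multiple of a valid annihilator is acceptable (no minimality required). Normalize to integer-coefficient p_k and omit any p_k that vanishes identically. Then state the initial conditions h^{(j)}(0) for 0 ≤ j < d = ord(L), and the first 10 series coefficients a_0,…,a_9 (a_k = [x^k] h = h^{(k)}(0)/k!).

f: a_k = 1, 1, 5, 9, 29, 65, 181, 441, 1165, 2929, …
g: a_k = -3, -9, -27, -81, -243, -729, -2187, -6561, -19683, -59049, …
f·g: L₀ = L_f ⊗_s L_g, ord ≤ 1·1.
L = (-4 - 2·x + 36·x^2) + (1 - 4·x - x^2 + 12·x^3)·Dx  (order 1).
h: a_k = -3, -12, -51, -180, -627, -2076, -6771, -21636, -68403, -213996, …
ICs: h(0) = -3.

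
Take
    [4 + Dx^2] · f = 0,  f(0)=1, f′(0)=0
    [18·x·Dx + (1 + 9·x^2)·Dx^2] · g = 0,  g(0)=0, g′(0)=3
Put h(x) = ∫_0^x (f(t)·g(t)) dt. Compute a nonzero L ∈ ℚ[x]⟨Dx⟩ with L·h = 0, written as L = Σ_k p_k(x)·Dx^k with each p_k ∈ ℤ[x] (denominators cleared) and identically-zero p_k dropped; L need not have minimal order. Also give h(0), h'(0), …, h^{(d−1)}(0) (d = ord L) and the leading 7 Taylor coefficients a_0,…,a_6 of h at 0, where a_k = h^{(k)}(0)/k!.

L = (2080 + 50256·x^2 + 89424·x^4 + 186624·x^6 + 419904·x^8)·Dx + (3168·x + 38880·x^3 + 139968·x^5 + 419904·x^7)·Dx^2 + (572 + 13788·x^2 + 33048·x^4 + 93312·x^6 + 209952·x^8)·Dx^3 + (792·x + 9720·x^3 + 34992·x^5 + 104976·x^7)·Dx^4 + (13 + 306·x^2 + 2673·x^4 + 11664·x^6 + 26244·x^8)·Dx^5  (order 5).
h: a_k = 0, 0, 3/2, 0, -15/4, 0, 343/30, …
ICs: h(0) = 0, h′(0) = 0, h′′(0) = 3, h′′′(0) = 0, h′′′′(0) = -90.

f: a_k = 1, 0, -2, 0, 2/3, 0, -4/45, …
g: a_k = 0, 3, 0, -9, 0, 243/5, 0, …
f·g: L₀ = L_f ⊗_s L_g, ord ≤ 2·2.
h=∫h₀ ⇒ L = L₀·Dx.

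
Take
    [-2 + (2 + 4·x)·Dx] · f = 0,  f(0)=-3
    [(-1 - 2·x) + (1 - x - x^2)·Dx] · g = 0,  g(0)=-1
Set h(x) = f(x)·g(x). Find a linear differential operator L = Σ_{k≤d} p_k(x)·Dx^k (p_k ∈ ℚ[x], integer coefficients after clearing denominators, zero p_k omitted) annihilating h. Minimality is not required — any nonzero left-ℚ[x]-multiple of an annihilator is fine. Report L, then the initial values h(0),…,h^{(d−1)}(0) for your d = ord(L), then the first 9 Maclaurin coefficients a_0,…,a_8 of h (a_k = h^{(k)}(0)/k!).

L = (2 + 3·x + 3·x^2) + (-1 - x + 3·x^2 + 2·x^3)·Dx  (order 1).
h: a_k = 3, 6, 15/2, 15, 165/8, 153/4, 879/16, 795/8, 18465/128, …
ICs: h(0) = 3.

f: a_k = -3, -3, 3/2, -3/2, 15/8, -21/8, 63/16, -99/16, 1287/128, …
g: a_k = -1, -1, -2, -3, -5, -8, -13, -21, -34, …
f·g: L₀ = L_f ⊗_s L_g, ord ≤ 1·1.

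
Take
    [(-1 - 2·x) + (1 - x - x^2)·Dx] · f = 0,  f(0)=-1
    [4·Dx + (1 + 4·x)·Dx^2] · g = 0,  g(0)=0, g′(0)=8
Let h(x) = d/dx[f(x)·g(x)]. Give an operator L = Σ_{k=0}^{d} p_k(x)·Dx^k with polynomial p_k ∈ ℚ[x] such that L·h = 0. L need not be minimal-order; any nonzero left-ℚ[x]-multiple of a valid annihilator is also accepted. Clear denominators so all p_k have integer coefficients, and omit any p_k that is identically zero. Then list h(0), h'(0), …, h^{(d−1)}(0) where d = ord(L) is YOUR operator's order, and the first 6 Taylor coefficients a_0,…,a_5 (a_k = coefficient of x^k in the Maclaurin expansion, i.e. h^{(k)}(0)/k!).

f: a_k = -1, -1, -2, -3, -5, -8, …
g: a_k = 0, 8, -16, 128/3, -128, 2048/5, …
L₀ := L_f ⊗_s L_g (sym. prod.), ord ≤ 2.
h=h₀': d/dx-closure on L₀ ⇒ L.
L = (82 + 216·x + 288·x^2) + (-7 + 62·x + 264·x^2 + 224·x^3)·Dx + (-3 - 17·x - 9·x^2 + 52·x^3 + 32·x^4)·Dx^2  (order 2).
h: a_k = -8, 16, -128, 1120/3, -5384/3, 32992/5, …
ICs: h(0) = -8, h′(0) = 16.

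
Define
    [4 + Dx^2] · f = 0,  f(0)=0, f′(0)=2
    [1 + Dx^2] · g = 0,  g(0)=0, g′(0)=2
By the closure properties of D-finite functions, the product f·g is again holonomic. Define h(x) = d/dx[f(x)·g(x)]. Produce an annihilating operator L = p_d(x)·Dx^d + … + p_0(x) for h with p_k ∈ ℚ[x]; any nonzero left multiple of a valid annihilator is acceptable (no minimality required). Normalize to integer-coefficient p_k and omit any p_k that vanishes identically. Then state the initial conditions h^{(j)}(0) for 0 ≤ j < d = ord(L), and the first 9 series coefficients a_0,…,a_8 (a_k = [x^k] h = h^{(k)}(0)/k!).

L = 9 + 10·Dx^2 + Dx^4  (order 4).
h: a_k = 0, 8, 0, -40/3, 0, 91/15, 0, -82/63, 0, …
ICs: h(0) = 0, h′(0) = 8, h′′(0) = 0, h′′′(0) = -80.

f: a_k = 0, 2, 0, -4/3, 0, 4/15, 0, -8/315, 0, …
g: a_k = 0, 2, 0, -1/3, 0, 1/60, 0, -1/2520, 0, …
Sym-product of L_f,L_g gives L₀ (≤ ord 4).
h₀' ⇒ L via d/dx closure of L₀.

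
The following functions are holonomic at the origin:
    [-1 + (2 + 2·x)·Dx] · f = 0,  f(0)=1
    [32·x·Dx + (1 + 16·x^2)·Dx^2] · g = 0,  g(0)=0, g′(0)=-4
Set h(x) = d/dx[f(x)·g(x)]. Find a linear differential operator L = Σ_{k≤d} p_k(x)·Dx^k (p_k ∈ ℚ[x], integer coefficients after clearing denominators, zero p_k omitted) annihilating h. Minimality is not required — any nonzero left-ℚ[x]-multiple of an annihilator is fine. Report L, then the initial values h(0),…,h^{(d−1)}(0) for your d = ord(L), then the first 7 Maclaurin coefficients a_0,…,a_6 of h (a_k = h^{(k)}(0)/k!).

L = (125 + 640·x - 5728·x^2 - 6144·x^3 - 768·x^4) + (268 + 1164·x - 10368·x^2 - 29696·x^3 - 21504·x^4 - 3072·x^5)·Dx + (12 - 232·x - 372·x^2 - 4096·x^3 - 9088·x^4 - 6144·x^5 - 1024·x^6)·Dx^2  (order 2).
h: a_k = -4, -4, 131/2, 125/3, -99509/96, -97129/160, 63582493/3840, …
ICs: h(0) = -4, h′(0) = -4.

f: a_k = 1, 1/2, -1/8, 1/16, -5/128, 7/256, -21/1024, …
g: a_k = 0, -4, 0, 64/3, 0, -1024/5, 0, …
h₀=f·g: eliminate ⇒ L₀, order ≤ 1·2.
Derive L from L₀ (diff closure).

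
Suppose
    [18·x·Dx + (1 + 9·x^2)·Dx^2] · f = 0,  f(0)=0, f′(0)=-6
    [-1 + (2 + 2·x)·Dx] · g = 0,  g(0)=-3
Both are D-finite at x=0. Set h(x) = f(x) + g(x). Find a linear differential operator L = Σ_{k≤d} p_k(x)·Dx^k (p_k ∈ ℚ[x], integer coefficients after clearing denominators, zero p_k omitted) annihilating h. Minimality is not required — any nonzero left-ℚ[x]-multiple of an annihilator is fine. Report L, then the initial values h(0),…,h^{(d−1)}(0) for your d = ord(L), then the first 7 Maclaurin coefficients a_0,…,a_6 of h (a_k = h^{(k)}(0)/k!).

L = (-36 - 90·x + 972·x^2 + 486·x^3)·Dx + (-75 - 144·x + 1818·x^2 + 3888·x^3 + 1701·x^4)·Dx^2 + (-2 + 70·x + 108·x^2 + 684·x^3 + 1134·x^4 + 486·x^5)·Dx^3  (order 3).
h: a_k = -3, -15/2, 3/8, 285/16, 15/128, -124521/1280, 63/1024, …
ICs: h(0) = -3, h′(0) = -15/2, h′′(0) = 3/4.

f: a_k = 0, -6, 0, 18, 0, -486/5, 0, …
g: a_k = -3, -3/2, 3/8, -3/16, 15/128, -21/256, 63/1024, …
h₀=f+g: left-lcm gives L₀, ord ≤ 3.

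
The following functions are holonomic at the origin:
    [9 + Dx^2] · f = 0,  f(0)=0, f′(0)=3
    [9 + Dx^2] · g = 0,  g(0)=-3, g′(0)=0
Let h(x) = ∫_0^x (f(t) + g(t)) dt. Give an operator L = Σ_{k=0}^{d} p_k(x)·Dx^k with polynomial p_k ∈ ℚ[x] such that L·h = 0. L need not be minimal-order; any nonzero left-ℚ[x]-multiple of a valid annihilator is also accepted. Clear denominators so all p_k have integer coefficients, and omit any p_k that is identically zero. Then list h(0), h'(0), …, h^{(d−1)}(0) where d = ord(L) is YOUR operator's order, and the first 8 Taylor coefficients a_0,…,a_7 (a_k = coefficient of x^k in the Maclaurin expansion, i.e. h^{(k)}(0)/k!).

f: a_k = 0, 3, 0, -9/2, 0, 81/40, 0, -243/560, …
g: a_k = -3, 0, 27/2, 0, -81/8, 0, 243/80, 0, …
h₀=f+g: left-lcm gives L₀, ord ≤ 4.
h=∫₀ˣh₀: take L = L₀·Dx.
L = 9·Dx + Dx^3  (order 3).
h: a_k = 0, -3, 3/2, 9/2, -9/8, -81/40, 27/80, 243/560, …
ICs: h(0) = 0, h′(0) = -3, h′′(0) = 3.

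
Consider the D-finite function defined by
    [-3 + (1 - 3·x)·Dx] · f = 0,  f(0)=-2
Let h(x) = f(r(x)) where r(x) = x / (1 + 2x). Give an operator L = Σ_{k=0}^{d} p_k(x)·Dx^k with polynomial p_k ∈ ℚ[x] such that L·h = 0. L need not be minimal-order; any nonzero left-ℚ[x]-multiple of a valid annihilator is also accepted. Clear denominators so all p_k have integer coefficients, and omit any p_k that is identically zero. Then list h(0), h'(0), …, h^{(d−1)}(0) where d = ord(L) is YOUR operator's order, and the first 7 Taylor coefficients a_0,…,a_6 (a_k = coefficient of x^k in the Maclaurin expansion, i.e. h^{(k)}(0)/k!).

f: a_k = -2, -6, -18, -54, -162, -486, -1458, …
Change of var in L_f (x↦r) gives L₀.
L = 3 + (-1 - x + 2·x^2)·Dx  (order 1).
h: a_k = -2, -6, -6, -6, -6, -6, -6, …
ICs: h(0) = -2.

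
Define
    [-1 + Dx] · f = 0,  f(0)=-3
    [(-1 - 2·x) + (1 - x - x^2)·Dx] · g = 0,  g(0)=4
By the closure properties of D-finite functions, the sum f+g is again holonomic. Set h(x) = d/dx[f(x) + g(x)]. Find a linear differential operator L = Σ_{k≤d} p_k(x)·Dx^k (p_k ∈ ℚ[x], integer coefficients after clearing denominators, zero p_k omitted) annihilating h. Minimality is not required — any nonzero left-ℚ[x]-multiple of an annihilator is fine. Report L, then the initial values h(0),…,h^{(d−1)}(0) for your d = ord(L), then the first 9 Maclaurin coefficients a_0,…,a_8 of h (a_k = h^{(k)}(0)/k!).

L = (14 + 46·x + 40·x^2 + 36·x^3 + 6·x^4) + (-17 - 48·x - 41·x^2 - 24·x^3 + 5·x^4 + 2·x^5)·Dx + (3 + 2·x + x^2 - 12·x^3 - 11·x^4 - 2·x^5)·Dx^2  (order 2).
h: a_k = 1, 13, 69/2, 159/2, 1279/8, 12479/40, 141119/240, 1827839/1680, 26611199/13440, …
ICs: h(0) = 1, h′(0) = 13.

f: a_k = -3, -3, -3/2, -1/2, -1/8, -1/40, -1/240, -1/1680, -1/13440, …
g: a_k = 4, 4, 8, 12, 20, 32, 52, 84, 136, …
f+g: L₀ = lclm(L_f,L_g), ord ≤ 1+1.
Differentiate: ansatz ord ≤ ord L₀ ⇒ L.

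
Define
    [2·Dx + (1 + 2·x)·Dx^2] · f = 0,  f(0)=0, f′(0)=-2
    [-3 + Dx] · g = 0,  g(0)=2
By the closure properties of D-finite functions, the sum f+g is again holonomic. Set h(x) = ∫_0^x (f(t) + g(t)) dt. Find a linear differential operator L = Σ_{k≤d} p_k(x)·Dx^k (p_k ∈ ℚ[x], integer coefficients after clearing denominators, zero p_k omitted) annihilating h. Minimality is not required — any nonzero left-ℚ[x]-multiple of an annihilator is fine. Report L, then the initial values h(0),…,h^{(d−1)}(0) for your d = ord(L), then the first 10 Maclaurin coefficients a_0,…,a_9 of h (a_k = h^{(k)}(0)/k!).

L = (-42 - 36·x)·Dx^2 + (-1 - 36·x - 36·x^2)·Dx^3 + (5 + 16·x + 12·x^2)·Dx^4  (order 4).
h: a_k = 0, 2, 2, 11/3, 19/12, 43/20, -47/120, 1523/840, -4877/2240, 72409/20160, …
ICs: h(0) = 0, h′(0) = 2, h′′(0) = 4, h′′′(0) = 22.

f: a_k = 0, -2, 2, -8/3, 4, -32/5, 32/3, -128/7, 32, -512/9, …
g: a_k = 2, 6, 9, 9, 27/4, 81/20, 81/40, 243/280, 729/2240, 243/2240, …
h₀=f+g: left-lcm gives L₀, ord ≤ 3.
h=∫h₀ ⇒ L = L₀·Dx.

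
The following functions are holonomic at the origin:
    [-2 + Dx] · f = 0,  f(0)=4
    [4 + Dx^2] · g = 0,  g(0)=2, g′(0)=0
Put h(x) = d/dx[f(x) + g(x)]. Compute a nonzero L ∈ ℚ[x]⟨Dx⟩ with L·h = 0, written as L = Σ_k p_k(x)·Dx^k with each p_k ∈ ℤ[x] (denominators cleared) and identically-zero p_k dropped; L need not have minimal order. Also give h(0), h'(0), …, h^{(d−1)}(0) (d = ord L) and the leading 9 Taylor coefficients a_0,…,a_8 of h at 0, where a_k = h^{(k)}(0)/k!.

f: a_k = 4, 8, 8, 16/3, 8/3, 16/15, 16/45, 32/315, 8/315, …
g: a_k = 2, 0, -4, 0, 4/3, 0, -8/45, 0, 4/315, …
Weyl lclm of L_f,L_g ⇒ L₀ (ord ≤ 3).
Derive L from L₀ (diff closure).
L = 8 - 4·Dx + 2·Dx^2 - Dx^3  (order 3).
h: a_k = 8, 8, 16, 16, 16/3, 16/15, 32/45, 32/105, 16/315, …
ICs: h(0) = 8, h′(0) = 8, h′′(0) = 32.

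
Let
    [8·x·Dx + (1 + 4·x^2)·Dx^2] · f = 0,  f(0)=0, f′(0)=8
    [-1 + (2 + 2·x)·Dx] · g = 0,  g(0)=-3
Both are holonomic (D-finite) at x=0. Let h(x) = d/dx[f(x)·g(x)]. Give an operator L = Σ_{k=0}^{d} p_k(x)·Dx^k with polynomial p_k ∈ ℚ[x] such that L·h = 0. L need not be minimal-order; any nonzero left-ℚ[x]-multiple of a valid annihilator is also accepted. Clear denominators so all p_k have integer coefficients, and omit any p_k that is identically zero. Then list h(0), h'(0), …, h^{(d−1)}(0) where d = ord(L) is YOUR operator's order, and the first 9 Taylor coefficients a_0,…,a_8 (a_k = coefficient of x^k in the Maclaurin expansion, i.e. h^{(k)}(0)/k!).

L = (29 + 160·x - 280·x^2 - 384·x^3 - 48·x^4) + (76 + 300·x - 288·x^2 - 1664·x^3 - 1344·x^4 - 192·x^5)·Dx + (12 - 40·x - 84·x^2 - 256·x^3 - 544·x^4 - 384·x^5 - 64·x^6)·Dx^2  (order 2).
h: a_k = -24, -24, 105, 58, -6389/16, -17787/80, 1022653/640, 944407/1120, -182552775/28672, …
ICs: h(0) = -24, h′(0) = -24.

f: a_k = 0, 8, 0, -32/3, 0, 128/5, 0, -512/7, 0, …
g: a_k = -3, -3/2, 3/8, -3/16, 15/128, -21/256, 63/1024, -99/2048, 1287/32768, …
L₀ := L_f ⊗_s L_g (sym. prod.), ord ≤ 2.
h=h₀': d/dx-closure on L₀ ⇒ L.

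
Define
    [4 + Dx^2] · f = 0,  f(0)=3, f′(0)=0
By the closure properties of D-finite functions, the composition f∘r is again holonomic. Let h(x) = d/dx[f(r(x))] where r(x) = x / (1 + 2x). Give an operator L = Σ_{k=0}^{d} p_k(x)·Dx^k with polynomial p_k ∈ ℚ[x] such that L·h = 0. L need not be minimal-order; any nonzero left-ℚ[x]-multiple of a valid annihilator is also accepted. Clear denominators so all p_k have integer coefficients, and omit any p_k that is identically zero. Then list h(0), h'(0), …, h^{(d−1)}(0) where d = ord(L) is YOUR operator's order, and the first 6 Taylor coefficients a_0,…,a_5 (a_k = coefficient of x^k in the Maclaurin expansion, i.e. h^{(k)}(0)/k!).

f: a_k = 3, 0, -6, 0, 2, 0, …
Change of var in L_f (x↦r) gives L₀.
Differentiate: ansatz ord ≤ ord L₀ ⇒ L.
L = (28 + 96·x + 96·x^2) + (12 + 72·x + 144·x^2 + 96·x^3)·Dx + (1 + 8·x + 24·x^2 + 32·x^3 + 16·x^4)·Dx^2  (order 2).
h: a_k = 0, -12, 72, -280, 880, -12008/5, …
ICs: h(0) = 0, h′(0) = -12.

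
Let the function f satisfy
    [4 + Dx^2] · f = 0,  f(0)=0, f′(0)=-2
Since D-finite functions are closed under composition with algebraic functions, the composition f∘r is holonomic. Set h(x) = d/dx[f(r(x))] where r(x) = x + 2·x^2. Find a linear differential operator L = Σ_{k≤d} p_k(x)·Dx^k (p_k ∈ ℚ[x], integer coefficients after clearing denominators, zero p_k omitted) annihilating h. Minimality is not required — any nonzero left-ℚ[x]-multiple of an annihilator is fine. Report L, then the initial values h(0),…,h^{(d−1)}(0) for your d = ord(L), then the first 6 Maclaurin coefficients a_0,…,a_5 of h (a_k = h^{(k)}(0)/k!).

L = (52 + 64·x + 384·x^2 + 1024·x^3 + 1024·x^4) + (-12 - 48·x)·Dx + (1 + 8·x + 16·x^2)·Dx^2  (order 2).
h: a_k = -2, -8, 4, 32, 236/3, 48, …
ICs: h(0) = -2, h′(0) = -8.

f: a_k = 0, -2, 0, 4/3, 0, -4/15, …
f∘r: x↦r, Dx↦Dx/r' in L_f ⇒ L₀.
h₀' ⇒ L via d/dx closure of L₀.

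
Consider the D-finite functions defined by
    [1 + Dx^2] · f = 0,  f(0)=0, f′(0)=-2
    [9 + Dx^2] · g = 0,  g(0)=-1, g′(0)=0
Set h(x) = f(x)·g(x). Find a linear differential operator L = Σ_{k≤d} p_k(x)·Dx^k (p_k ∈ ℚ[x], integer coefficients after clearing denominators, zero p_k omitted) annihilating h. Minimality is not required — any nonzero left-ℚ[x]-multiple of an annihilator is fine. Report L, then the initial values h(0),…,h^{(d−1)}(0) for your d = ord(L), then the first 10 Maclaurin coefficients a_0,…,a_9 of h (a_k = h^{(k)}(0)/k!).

L = 64 + 20·Dx^2 + Dx^4  (order 4).
h: a_k = 0, 2, 0, -28/3, 0, 124/15, 0, -1016/315, 0, 292/405, …
ICs: h(0) = 0, h′(0) = 2, h′′(0) = 0, h′′′(0) = -56.

f: a_k = 0, -2, 0, 1/3, 0, -1/60, 0, 1/2520, 0, -1/181440, …
g: a_k = -1, 0, 9/2, 0, -27/8, 0, 81/80, 0, -729/4480, 0, …
h₀=f·g: eliminate ⇒ L₀, order ≤ 2·2.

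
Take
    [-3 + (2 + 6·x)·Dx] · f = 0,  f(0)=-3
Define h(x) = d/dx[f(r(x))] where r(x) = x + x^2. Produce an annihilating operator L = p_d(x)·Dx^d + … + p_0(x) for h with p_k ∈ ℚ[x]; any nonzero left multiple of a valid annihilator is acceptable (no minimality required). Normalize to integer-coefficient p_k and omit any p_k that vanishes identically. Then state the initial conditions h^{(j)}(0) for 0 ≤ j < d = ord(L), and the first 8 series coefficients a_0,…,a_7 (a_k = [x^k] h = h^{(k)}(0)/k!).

f: a_k = -3, -9/2, 27/8, -81/16, 1215/128, -5103/256, 45927/1024, -216513/2048, …
Change of var in L_f (x↦r) gives L₀.
h₀' ⇒ L via d/dx closure of L₀.
L = 1 + (-2 - 10·x - 18·x^2 - 12·x^3)·Dx  (order 1).
h: a_k = -9/2, -9/4, 81/16, -297/32, 3645/256, -8991/512, 28917/2048, 18711/4096, …
ICs: h(0) = -9/2.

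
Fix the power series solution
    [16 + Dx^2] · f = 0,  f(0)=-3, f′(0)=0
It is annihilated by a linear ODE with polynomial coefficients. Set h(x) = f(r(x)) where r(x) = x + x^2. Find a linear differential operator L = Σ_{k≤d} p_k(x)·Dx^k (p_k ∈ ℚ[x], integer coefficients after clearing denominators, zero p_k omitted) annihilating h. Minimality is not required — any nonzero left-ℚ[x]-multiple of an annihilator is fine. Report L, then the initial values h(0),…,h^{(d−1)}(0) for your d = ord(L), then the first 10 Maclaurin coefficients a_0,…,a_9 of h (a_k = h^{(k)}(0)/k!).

f: a_k = -3, 0, 24, 0, -32, 0, 256/15, 0, -512/105, 0, …
L₀ from L_f via x↦r, Dx↦r'^{-1}Dx.
L = (16 + 96·x + 192·x^2 + 128·x^3) - 2·Dx + (1 + 2·x)·Dx^2  (order 2).
h: a_k = -3, 0, 24, 48, -8, -128, -2624/15, -128/5, 23008/105, 31744/105, …
ICs: h(0) = -3, h′(0) = 0.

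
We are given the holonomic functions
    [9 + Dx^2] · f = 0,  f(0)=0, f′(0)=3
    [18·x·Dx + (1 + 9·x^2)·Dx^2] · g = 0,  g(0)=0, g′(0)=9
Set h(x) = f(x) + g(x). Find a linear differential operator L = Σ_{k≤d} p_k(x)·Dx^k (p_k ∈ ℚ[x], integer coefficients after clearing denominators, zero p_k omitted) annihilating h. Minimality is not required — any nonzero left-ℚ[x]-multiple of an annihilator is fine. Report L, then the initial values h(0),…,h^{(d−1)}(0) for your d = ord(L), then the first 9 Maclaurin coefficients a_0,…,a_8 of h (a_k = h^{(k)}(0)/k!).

f: a_k = 0, 3, 0, -9/2, 0, 81/40, 0, -243/560, 0, …
g: a_k = 0, 9, 0, -27, 0, 729/5, 0, -6561/7, 0, …
Weyl lclm of L_f,L_g ⇒ L₀ (ord ≤ 4).
L = (-1782·x + 20412·x^3 + 13122·x^5)·Dx + (-9 + 567·x^2 + 6561·x^4 + 6561·x^6)·Dx^2 + (-198·x + 2268·x^3 + 1458·x^5)·Dx^3 + (-1 + 63·x^2 + 729·x^4 + 729·x^6)·Dx^4  (order 4).
h: a_k = 0, 12, 0, -63/2, 0, 5913/40, 0, -525123/560, 0, …
ICs: h(0) = 0, h′(0) = 12, h′′(0) = 0, h′′′(0) = -189.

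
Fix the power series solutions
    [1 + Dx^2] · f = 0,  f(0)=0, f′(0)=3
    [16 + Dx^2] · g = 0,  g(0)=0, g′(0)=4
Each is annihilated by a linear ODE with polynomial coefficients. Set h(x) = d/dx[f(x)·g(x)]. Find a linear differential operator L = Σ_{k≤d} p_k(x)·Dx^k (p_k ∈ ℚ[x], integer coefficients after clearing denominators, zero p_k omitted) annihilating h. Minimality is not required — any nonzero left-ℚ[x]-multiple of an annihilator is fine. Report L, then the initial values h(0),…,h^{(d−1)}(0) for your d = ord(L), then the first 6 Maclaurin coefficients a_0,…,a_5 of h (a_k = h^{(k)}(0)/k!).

f: a_k = 0, 3, 0, -1/2, 0, 1/40, …
g: a_k = 0, 4, 0, -32/3, 0, 128/15, …
L₀ := L_f ⊗_s L_g (sym. prod.), ord ≤ 4.
Derive L from L₀ (diff closure).
L = 225 + 34·Dx^2 + Dx^4  (order 4).
h: a_k = 0, 24, 0, -136, 0, 931/5, …
ICs: h(0) = 0, h′(0) = 24, h′′(0) = 0, h′′′(0) = -816.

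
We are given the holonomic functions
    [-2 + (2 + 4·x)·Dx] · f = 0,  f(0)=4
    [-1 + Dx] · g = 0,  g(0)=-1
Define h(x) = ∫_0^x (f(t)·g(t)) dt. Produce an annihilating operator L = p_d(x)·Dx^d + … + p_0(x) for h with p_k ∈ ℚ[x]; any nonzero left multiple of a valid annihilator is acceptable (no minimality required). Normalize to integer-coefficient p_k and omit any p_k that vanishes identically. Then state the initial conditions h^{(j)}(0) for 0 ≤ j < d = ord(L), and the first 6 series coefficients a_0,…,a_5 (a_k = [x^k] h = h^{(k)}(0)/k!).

L = (-2 - 2·x)·Dx + (1 + 2·x)·Dx^2  (order 2).
h: a_k = 0, -4, -4, -4/3, -2/3, 2/15, …
ICs: h(0) = 0, h′(0) = -4.

f: a_k = 4, 4, -2, 2, -5/2, 7/2, …
g: a_k = -1, -1, -1/2, -1/6, -1/24, -1/120, …
Product ⇒ symmetric product L₀, ord ≤ 1.
∫: right-multiply L₀ by Dx.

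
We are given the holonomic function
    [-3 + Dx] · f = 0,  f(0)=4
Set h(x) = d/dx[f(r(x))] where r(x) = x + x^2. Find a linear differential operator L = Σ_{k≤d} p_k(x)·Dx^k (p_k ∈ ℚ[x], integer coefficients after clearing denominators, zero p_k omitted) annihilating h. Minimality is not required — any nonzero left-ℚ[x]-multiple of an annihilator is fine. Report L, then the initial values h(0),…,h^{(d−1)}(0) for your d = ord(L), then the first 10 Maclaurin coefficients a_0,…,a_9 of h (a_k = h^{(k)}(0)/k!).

L = (5 + 12·x + 12·x^2) + (-1 - 2·x)·Dx  (order 1).
h: a_k = 12, 60, 162, 342, 1161/2, 8613/10, 4509/4, 188217/140, 1646811/1120, 1678239/1120, …
ICs: h(0) = 12.

f: a_k = 4, 12, 18, 18, 27/2, 81/10, 81/20, 243/140, 729/1120, 243/1120, …
f∘r: x↦r, Dx↦Dx/r' in L_f ⇒ L₀.
Derive L from L₀ (diff closure).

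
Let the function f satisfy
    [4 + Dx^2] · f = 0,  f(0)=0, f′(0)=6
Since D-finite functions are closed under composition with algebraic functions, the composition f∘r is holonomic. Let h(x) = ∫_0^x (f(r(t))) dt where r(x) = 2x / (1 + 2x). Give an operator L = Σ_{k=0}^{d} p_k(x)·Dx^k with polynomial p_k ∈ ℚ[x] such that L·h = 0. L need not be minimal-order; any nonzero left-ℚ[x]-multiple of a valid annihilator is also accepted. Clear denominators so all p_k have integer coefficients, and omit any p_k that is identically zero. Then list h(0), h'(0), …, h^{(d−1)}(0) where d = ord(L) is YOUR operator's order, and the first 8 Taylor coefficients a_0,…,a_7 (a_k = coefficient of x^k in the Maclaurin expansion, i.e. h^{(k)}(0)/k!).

L = 16·Dx + (4 + 24·x + 48·x^2 + 32·x^3)·Dx^2 + (1 + 8·x + 24·x^2 + 32·x^3 + 16·x^4)·Dx^3  (order 3).
h: a_k = 0, 0, 6, -8, 4, 96/5, -1376/15, 1920/7, …
ICs: h(0) = 0, h′(0) = 0, h′′(0) = 12.

f: a_k = 0, 6, 0, -4, 0, 4/5, 0, -8/105, …
h₀=f(r): pull back L_f along r ⇒ L₀.
h=∫h₀ ⇒ L = L₀·Dx.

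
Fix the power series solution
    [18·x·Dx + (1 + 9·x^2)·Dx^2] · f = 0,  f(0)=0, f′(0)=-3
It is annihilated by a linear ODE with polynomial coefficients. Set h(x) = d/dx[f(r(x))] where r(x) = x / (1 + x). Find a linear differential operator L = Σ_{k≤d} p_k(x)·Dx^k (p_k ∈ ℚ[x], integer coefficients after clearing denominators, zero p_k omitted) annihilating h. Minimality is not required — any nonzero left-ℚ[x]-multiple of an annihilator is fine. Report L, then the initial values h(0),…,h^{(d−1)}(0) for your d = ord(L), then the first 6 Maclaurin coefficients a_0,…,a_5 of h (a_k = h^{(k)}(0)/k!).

f: a_k = 0, -3, 0, 9, 0, -243/5, …
L₀ from L_f via x↦r, Dx↦r'^{-1}Dx.
Differentiate: ansatz ord ≤ ord L₀ ⇒ L.
L = (2 + 20·x) + (1 + 2·x + 10·x^2)·Dx  (order 1).
h: a_k = -3, 6, 18, -96, 12, 936, …
ICs: h(0) = -3.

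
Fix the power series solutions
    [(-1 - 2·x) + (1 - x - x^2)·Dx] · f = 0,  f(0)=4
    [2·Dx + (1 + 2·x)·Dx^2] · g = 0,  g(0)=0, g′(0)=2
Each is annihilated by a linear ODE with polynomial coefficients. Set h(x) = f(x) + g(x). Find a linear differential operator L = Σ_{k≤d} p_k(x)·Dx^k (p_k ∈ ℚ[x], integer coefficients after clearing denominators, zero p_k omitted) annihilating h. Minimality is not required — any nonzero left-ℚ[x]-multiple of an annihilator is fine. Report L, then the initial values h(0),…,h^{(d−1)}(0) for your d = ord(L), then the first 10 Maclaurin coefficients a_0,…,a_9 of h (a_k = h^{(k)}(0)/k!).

L = (34 + 92·x + 116·x^2 + 48·x^3 + 24·x^4)·Dx + (5 + 60·x + 170·x^2 + 180·x^3 + 100·x^4 + 40·x^5)·Dx^2 + (-3 - 11·x - 5·x^2 + 20·x^3 + 30·x^4 + 24·x^5 + 8·x^6)·Dx^3  (order 3).
h: a_k = 4, 6, 6, 44/3, 16, 192/5, 124/3, 716/7, 104, 2492/9, …
ICs: h(0) = 4, h′(0) = 6, h′′(0) = 12.

f: a_k = 4, 4, 8, 12, 20, 32, 52, 84, 136, 220, …
g: a_k = 0, 2, -2, 8/3, -4, 32/5, -32/3, 128/7, -32, 512/9, …
Sum ⇒ L₀ = lclm(L_f,L_g) in ℚ(x)⟨Dx⟩.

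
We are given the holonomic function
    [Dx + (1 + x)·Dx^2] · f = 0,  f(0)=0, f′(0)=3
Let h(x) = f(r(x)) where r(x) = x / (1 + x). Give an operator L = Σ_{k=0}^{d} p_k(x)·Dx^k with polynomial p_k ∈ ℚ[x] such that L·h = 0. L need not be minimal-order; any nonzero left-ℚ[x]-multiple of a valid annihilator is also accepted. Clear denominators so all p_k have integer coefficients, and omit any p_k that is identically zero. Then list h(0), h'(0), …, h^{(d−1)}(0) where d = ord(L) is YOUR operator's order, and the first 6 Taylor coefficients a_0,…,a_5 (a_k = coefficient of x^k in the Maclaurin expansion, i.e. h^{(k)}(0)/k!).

L = (3 + 4·x)·Dx + (1 + 3·x + 2·x^2)·Dx^2  (order 2).
h: a_k = 0, 3, -9/2, 7, -45/4, 93/5, …
ICs: h(0) = 0, h′(0) = 3.

f: a_k = 0, 3, -3/2, 1, -3/4, 3/5, …
f∘r: x↦r, Dx↦Dx/r' in L_f ⇒ L₀.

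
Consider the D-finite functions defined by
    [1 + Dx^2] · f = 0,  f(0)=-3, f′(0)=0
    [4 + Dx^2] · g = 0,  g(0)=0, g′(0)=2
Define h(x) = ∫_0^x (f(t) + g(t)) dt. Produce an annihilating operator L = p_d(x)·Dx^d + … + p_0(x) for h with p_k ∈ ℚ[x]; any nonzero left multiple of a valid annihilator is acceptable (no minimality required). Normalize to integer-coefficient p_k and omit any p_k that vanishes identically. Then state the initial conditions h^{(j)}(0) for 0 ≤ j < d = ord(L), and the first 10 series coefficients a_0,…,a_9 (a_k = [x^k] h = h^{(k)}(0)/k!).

L = 4·Dx + 5·Dx^3 + Dx^5  (order 5).
h: a_k = 0, -3, 1, 1/2, -1/3, -1/40, 2/45, 1/1680, -1/315, -1/120960, …
ICs: h(0) = 0, h′(0) = -3, h′′(0) = 2, h′′′(0) = 3, h′′′′(0) = -8.

f: a_k = -3, 0, 3/2, 0, -1/8, 0, 1/240, 0, -1/13440, 0, …
g: a_k = 0, 2, 0, -4/3, 0, 4/15, 0, -8/315, 0, 4/2835, …
Weyl lclm of L_f,L_g ⇒ L₀ (ord ≤ 4).
h=∫h₀ ⇒ L = L₀·Dx.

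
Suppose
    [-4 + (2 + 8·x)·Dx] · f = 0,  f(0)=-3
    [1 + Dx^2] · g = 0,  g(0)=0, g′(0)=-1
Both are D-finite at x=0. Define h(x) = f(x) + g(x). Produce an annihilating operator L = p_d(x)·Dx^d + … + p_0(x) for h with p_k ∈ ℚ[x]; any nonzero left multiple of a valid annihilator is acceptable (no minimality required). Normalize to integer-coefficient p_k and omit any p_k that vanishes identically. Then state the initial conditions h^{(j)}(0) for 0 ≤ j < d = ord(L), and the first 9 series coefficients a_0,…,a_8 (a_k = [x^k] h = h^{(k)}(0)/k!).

f: a_k = -3, -6, 6, -12, 30, -84, 252, -792, 2574, …
g: a_k = 0, -1, 0, 1/6, 0, -1/120, 0, 1/5040, 0, …
f+g: L₀ = lclm(L_f,L_g), ord ≤ 1+2.
L = (-26 - 16·x - 32·x^2) + (-3 - 4·x + 48·x^2 + 64·x^3)·Dx + (-26 - 16·x - 32·x^2)·Dx^2 + (-3 - 4·x + 48·x^2 + 64·x^3)·Dx^3  (order 3).
h: a_k = -3, -7, 6, -71/6, 30, -10081/120, 252, -3991679/5040, 2574, …
ICs: h(0) = -3, h′(0) = -7, h′′(0) = 12.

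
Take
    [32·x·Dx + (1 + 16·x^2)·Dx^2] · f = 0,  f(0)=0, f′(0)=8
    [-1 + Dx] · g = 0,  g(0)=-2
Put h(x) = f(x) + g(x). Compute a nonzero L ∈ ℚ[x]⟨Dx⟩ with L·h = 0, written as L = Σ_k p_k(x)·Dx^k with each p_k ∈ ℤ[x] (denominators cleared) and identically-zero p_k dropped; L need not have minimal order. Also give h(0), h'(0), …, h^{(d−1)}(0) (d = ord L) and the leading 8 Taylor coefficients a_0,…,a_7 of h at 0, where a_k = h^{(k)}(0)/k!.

f: a_k = 0, 8, 0, -128/3, 0, 2048/5, 0, -32768/7, …
g: a_k = -2, -2, -1, -1/3, -1/12, -1/60, -1/360, -1/2520, …
Weyl lclm of L_f,L_g ⇒ L₀ (ord ≤ 3).
L = (32 - 32·x - 1536·x^2 - 512·x^3)·Dx + (-33 + 1504·x^2 - 256·x^4)·Dx^2 + (1 + 32·x + 32·x^2 + 512·x^3 + 256·x^4)·Dx^3  (order 3).
h: a_k = -2, 6, -1, -43, -1/12, 4915/12, -1/360, -11796481/2520, …
ICs: h(0) = -2, h′(0) = 6, h′′(0) = -2.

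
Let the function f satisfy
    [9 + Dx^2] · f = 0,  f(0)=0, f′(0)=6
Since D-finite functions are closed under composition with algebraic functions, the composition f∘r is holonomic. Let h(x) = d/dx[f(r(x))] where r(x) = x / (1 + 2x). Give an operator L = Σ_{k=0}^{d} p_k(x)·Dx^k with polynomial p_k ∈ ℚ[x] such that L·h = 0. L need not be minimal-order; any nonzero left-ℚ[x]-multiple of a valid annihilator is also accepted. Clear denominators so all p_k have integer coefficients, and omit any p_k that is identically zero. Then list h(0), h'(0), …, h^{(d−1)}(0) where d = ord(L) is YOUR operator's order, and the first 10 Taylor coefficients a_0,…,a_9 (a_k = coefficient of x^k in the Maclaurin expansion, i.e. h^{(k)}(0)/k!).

f: a_k = 0, 6, 0, -9, 0, 81/20, 0, -243/280, 0, 243/2240, …
Substitute x→r, Dx→(1/r')Dx; clear ⇒ L₀.
h₀' ⇒ L via d/dx closure of L₀.
L = (33 + 96·x + 96·x^2) + (12 + 72·x + 144·x^2 + 96·x^3)·Dx + (1 + 8·x + 24·x^2 + 32·x^3 + 16·x^4)·Dx^2  (order 2).
h: a_k = 6, -24, 45, 24, -2319/4, 2925, -429483/40, 166326/5, -40937265/448, 25369845/112, …
ICs: h(0) = 6, h′(0) = -24.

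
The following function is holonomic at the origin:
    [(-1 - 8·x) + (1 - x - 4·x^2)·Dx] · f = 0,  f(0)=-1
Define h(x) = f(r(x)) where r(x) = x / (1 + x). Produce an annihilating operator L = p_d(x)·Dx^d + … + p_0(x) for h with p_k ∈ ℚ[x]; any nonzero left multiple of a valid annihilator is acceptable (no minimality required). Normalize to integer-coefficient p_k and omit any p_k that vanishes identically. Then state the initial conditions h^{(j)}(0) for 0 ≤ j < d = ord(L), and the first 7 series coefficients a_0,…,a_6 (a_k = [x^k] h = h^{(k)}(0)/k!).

L = (1 + 9·x) + (-1 - 2·x + 3·x^2 + 4·x^3)·Dx  (order 1).
h: a_k = -1, -1, -4, 0, -16, 16, -80, …
ICs: h(0) = -1.

f: a_k = -1, -1, -5, -9, -29, -65, -181, …
h₀=f(r): pull back L_f along r ⇒ L₀.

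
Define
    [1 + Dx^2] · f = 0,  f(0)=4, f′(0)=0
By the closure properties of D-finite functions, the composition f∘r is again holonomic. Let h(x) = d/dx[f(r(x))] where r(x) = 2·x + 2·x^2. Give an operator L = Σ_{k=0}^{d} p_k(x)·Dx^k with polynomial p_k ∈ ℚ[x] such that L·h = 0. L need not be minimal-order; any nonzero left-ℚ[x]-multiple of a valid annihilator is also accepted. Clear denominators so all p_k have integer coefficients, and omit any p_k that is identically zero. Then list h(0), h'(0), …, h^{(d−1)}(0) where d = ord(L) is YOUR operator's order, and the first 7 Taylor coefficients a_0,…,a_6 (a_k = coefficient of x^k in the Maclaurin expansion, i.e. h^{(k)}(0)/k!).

L = (16 + 32·x + 96·x^2 + 128·x^3 + 64·x^4) + (-6 - 12·x)·Dx + (1 + 4·x + 4·x^2)·Dx^2  (order 2).
h: a_k = 0, -16, -48, -64/3, 160/3, 1408/15, 896/15, …
ICs: h(0) = 0, h′(0) = -16.

f: a_k = 4, 0, -2, 0, 1/6, 0, -1/180, …
f∘r: x↦r, Dx↦Dx/r' in L_f ⇒ L₀.
h₀' ⇒ L via d/dx closure of L₀.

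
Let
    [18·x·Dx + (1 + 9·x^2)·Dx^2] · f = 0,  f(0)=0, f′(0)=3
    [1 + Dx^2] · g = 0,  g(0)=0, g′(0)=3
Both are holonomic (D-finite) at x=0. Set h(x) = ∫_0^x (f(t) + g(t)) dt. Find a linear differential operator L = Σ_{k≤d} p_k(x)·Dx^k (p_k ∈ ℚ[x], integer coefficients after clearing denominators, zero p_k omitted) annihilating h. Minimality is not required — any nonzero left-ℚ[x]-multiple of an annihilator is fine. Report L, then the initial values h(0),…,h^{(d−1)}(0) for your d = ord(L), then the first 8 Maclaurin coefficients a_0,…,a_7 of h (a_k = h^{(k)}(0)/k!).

L = (-1926·x + 17820·x^3 + 1458·x^5)·Dx^2 + (-17 + 351·x^2 + 4617·x^4 + 729·x^6)·Dx^3 + (-1926·x + 17820·x^3 + 1458·x^5)·Dx^4 + (-17 + 351·x^2 + 4617·x^4 + 729·x^6)·Dx^5  (order 5).
h: a_k = 0, 0, 3, 0, -19/8, 0, 389/48, 0, …
ICs: h(0) = 0, h′(0) = 0, h′′(0) = 6, h′′′(0) = 0, h′′′′(0) = -57.

f: a_k = 0, 3, 0, -9, 0, 243/5, 0, -2187/7, …
g: a_k = 0, 3, 0, -1/2, 0, 1/40, 0, -1/1680, …
Sum ⇒ L₀ = lclm(L_f,L_g) in ℚ(x)⟨Dx⟩.
∫: right-multiply L₀ by Dx.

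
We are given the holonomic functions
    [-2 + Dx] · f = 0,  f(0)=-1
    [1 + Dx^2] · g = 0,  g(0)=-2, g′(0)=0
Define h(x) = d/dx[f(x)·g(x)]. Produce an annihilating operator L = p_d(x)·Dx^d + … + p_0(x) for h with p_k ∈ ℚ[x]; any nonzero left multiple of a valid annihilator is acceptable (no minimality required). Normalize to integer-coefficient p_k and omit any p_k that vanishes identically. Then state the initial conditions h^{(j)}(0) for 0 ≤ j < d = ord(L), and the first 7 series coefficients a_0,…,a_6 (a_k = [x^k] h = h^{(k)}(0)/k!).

f: a_k = -1, -2, -2, -4/3, -2/3, -4/15, -4/45, …
g: a_k = -2, 0, 1, 0, -1/12, 0, 1/360, …
h₀=f·g: eliminate ⇒ L₀, order ≤ 1·2.
h=h₀': d/dx-closure on L₀ ⇒ L.
L = 5 - 4·Dx + Dx^2  (order 2).
h: a_k = 4, 6, 2, -7/3, -19/6, -39/20, -139/180, …
ICs: h(0) = 4, h′(0) = 6.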